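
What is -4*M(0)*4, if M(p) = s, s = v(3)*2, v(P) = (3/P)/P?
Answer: -32/3 ≈ -10.667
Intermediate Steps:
v(P) = 3/P²
s = ⅔ (s = (3/3²)*2 = (3*(⅑))*2 = (⅓)*2 = ⅔ ≈ 0.66667)
M(p) = ⅔
-4*M(0)*4 = -4*⅔*4 = -8/3*4 = -32/3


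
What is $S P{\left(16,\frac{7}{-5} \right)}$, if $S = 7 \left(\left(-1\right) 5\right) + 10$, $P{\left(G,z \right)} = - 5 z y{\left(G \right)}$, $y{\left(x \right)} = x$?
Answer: $-2800$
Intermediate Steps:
$P{\left(G,z \right)} = - 5 G z$ ($P{\left(G,z \right)} = - 5 z G = - 5 G z$)
$S = -25$ ($S = 7 \left(-5\right) + 10 = -35 + 10 = -25$)
$S P{\left(16,\frac{7}{-5} \right)} = - 25 \left(\left(-5\right) 16 \frac{7}{-5}\right) = - 25 \left(\left(-5\right) 16 \cdot 7 \left(- \frac{1}{5}\right)\right) = - 25 \left(\left(-5\right) 16 \left(- \frac{7}{5}\right)\right) = \left(-25\right) 112 = -2800$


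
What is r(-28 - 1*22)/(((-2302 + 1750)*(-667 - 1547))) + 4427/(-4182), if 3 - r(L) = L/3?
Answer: -65979005/62328528 ≈ -1.0586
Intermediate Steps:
r(L) = 3 - L/3
r(-28 - 1*22)/(((-2302 + 1750)*(-667 - 1547))) + 4427/(-4182) = (3 - (-28 - 1*22)/3)/(((-2302 + 1750)*(-667 - 1547))) + 4427/(-4182) = (3 - (-28 - 22)/3)/((-552*(-2214))) + 4427*(-1/4182) = (3 - 1/3*(-50))/1222128 - 4427/4182 = (3 + 50/3)*(1/1222128) - 4427/4182 = (59/3)*(1/1222128) - 4427/4182 = 59/3666384 - 4427/4182 = -65979005/62328528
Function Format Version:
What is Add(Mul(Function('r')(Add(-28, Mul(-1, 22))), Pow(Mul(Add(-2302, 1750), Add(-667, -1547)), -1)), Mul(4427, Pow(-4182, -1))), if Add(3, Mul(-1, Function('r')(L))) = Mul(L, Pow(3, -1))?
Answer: Rational(-65979005, 62328528) ≈ -1.0586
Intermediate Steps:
Function('r')(L) = Add(3, Mul(Rational(-1, 3), L)) (Function('r')(L) = Add(3, Mul(-1, Mul(L, Pow(3, -1)))) = Add(3, Mul(-1, Mul(L, Rational(1, 3)))) = Add(3, Mul(-1, Mul(Rational(1, 3), L))) = Add(3, Mul(Rational(-1, 3), L)))
Add(Mul(Function('r')(Add(-28, Mul(-1, 22))), Pow(Mul(Add(-2302, 1750), Add(-667, -1547)), -1)), Mul(4427, Pow(-4182, -1))) = Add(Mul(Add(3, Mul(Rational(-1, 3), Add(-28, Mul(-1, 22)))), Pow(Mul(Add(-2302, 1750), Add(-667, -1547)), -1)), Mul(4427, Pow(-4182, -1))) = Add(Mul(Add(3, Mul(Rational(-1, 3), Add(-28, -22))), Pow(Mul(-552, -2214), -1)), Mul(4427, Rational(-1, 4182))) = Add(Mul(Add(3, Mul(Rational(-1, 3), -50)), Pow(1222128, -1)), Rational(-4427, 4182)) = Add(Mul(Add(3, Rational(50, 3)), Rational(1, 1222128)), Rational(-4427, 4182)) = Add(Mul(Rational(59, 3), Rational(1, 1222128)), Rational(-4427, 4182)) = Add(Rational(59, 3666384), Rational(-4427, 4182)) = Rational(-65979005, 62328528)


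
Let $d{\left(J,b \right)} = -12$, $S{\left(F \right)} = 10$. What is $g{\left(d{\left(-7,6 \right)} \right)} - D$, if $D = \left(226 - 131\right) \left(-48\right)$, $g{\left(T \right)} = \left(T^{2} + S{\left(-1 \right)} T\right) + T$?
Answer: $4572$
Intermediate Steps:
$g{\left(T \right)} = T^{2} + 11 T$ ($g{\left(T \right)} = \left(T^{2} + 10 T\right) + T = T^{2} + 11 T$)
$D = -4560$ ($D = 95 \left(-48\right) = -4560$)
$g{\left(d{\left(-7,6 \right)} \right)} - D = - 12 \left(11 - 12\right) - -4560 = \left(-12\right) \left(-1\right) + 4560 = 12 + 4560 = 4572$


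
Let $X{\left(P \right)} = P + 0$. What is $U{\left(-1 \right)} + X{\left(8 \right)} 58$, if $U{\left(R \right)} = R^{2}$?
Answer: $465$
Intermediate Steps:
$X{\left(P \right)} = P$
$U{\left(-1 \right)} + X{\left(8 \right)} 58 = \left(-1\right)^{2} + 8 \cdot 58 = 1 + 464 = 465$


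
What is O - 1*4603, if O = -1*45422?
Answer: -50025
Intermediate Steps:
O = -45422
O - 1*4603 = -45422 - 1*4603 = -45422 - 4603 = -50025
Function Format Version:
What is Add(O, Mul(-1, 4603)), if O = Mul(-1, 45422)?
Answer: -50025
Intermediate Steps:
O = -45422
Add(O, Mul(-1, 4603)) = Add(-45422, Mul(-1, 4603)) = Add(-45422, -4603) = -50025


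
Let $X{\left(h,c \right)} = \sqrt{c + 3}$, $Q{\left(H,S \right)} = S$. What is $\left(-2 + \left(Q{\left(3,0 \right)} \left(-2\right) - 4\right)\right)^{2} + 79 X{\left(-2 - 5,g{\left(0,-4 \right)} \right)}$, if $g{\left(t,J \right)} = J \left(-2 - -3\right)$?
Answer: $36 + 79 i \approx 36.0 + 79.0 i$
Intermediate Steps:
$g{\left(t,J \right)} = J$ ($g{\left(t,J \right)} = J \left(-2 + 3\right) = J 1 = J$)
$X{\left(h,c \right)} = \sqrt{3 + c}$
$\left(-2 + \left(Q{\left(3,0 \right)} \left(-2\right) - 4\right)\right)^{2} + 79 X{\left(-2 - 5,g{\left(0,-4 \right)} \right)} = \left(-2 + \left(0 \left(-2\right) - 4\right)\right)^{2} + 79 \sqrt{3 - 4} = \left(-2 + \left(0 - 4\right)\right)^{2} + 79 \sqrt{-1} = \left(-2 - 4\right)^{2} + 79 i = \left(-6\right)^{2} + 79 i = 36 + 79 i$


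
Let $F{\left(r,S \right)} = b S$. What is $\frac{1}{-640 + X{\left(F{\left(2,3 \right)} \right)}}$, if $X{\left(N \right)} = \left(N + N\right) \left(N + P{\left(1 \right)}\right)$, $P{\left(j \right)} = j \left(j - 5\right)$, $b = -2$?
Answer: $- \frac{1}{520} \approx -0.0019231$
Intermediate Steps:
$P{\left(j \right)} = j \left(-5 + j\right)$
$F{\left(r,S \right)} = - 2 S$
$X{\left(N \right)} = 2 N \left(-4 + N\right)$ ($X{\left(N \right)} = \left(N + N\right) \left(N + 1 \left(-5 + 1\right)\right) = 2 N \left(N + 1 \left(-4\right)\right) = 2 N \left(N - 4\right) = 2 N \left(-4 + N\right)$)
$\frac{1}{-640 + X{\left(F{\left(2,3 \right)} \right)}} = \frac{1}{-640 + 2 \left(\left(-2\right) 3\right) \left(-4 - 6\right)} = \frac{1}{-640 + 2 \left(-6\right) \left(-4 - 6\right)} = \frac{1}{-640 + 2 \left(-6\right) \left(-10\right)} = \frac{1}{-640 + 120} = \frac{1}{-520} = - \frac{1}{520}$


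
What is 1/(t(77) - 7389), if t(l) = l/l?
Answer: -1/7388 ≈ -0.00013535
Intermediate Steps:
t(l) = 1
1/(t(77) - 7389) = 1/(1 - 7389) = 1/(-7388) = -1/7388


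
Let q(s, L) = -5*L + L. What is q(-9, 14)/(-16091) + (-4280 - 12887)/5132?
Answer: -275946805/82579012 ≈ -3.3416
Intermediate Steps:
q(s, L) = -4*L
q(-9, 14)/(-16091) + (-4280 - 12887)/5132 = -4*14/(-16091) + (-4280 - 12887)/5132 = -56*(-1/16091) - 17167*1/5132 = 56/16091 - 17167/5132 = -275946805/82579012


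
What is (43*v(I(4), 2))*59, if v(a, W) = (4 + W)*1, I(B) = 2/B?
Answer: 15222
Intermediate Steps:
v(a, W) = 4 + W
(43*v(I(4), 2))*59 = (43*(4 + 2))*59 = (43*6)*59 = 258*59 = 15222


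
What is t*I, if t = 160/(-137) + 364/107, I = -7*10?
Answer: -2292360/14659 ≈ -156.38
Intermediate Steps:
I = -70
t = 32748/14659 (t = 160*(-1/137) + 364*(1/107) = -160/137 + 364/107 = 32748/14659 ≈ 2.2340)
t*I = (32748/14659)*(-70) = -2292360/14659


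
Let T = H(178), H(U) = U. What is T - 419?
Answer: -241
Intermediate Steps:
T = 178
T - 419 = 178 - 419 = -241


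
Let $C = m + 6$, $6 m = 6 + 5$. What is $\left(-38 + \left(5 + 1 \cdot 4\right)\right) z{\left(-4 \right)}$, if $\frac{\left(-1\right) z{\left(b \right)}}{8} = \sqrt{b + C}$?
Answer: $\frac{116 \sqrt{138}}{3} \approx 454.23$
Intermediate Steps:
$m = \frac{11}{6}$ ($m = \frac{6 + 5}{6} = \frac{1}{6} \cdot 11 = \frac{11}{6} \approx 1.8333$)
$C = \frac{47}{6}$ ($C = \frac{11}{6} + 6 = \frac{47}{6} \approx 7.8333$)
$z{\left(b \right)} = - 8 \sqrt{\frac{47}{6} + b}$ ($z{\left(b \right)} = - 8 \sqrt{b + \frac{47}{6}} = - 8 \sqrt{\frac{47}{6} + b}$)
$\left(-38 + \left(5 + 1 \cdot 4\right)\right) z{\left(-4 \right)} = \left(-38 + \left(5 + 1 \cdot 4\right)\right) \left(- \frac{4 \sqrt{282 + 36 \left(-4\right)}}{3}\right) = \left(-38 + \left(5 + 4\right)\right) \left(- \frac{4 \sqrt{282 - 144}}{3}\right) = \left(-38 + 9\right) \left(- \frac{4 \sqrt{138}}{3}\right) = - 29 \left(- \frac{4 \sqrt{138}}{3}\right) = \frac{116 \sqrt{138}}{3}$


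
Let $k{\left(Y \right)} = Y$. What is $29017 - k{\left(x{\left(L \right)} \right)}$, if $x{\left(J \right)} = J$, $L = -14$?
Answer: $29031$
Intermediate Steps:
$29017 - k{\left(x{\left(L \right)} \right)} = 29017 - -14 = 29017 + 14 = 29031$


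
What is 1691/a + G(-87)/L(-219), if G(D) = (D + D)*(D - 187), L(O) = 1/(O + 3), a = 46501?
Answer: -478868040325/46501 ≈ -1.0298e+7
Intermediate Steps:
L(O) = 1/(3 + O)
G(D) = 2*D*(-187 + D) (G(D) = (2*D)*(-187 + D) = 2*D*(-187 + D))
1691/a + G(-87)/L(-219) = 1691/46501 + (2*(-87)*(-187 - 87))/(1/(3 - 219)) = 1691*(1/46501) + (2*(-87)*(-274))/(1/(-216)) = 1691/46501 + 47676/(-1/216) = 1691/46501 + 47676*(-216) = 1691/46501 - 10298016 = -478868040325/46501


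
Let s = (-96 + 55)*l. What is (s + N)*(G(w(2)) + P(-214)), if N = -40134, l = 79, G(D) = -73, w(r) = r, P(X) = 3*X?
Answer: 31011695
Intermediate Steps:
s = -3239 (s = (-96 + 55)*79 = -41*79 = -3239)
(s + N)*(G(w(2)) + P(-214)) = (-3239 - 40134)*(-73 + 3*(-214)) = -43373*(-73 - 642) = -43373*(-715) = 31011695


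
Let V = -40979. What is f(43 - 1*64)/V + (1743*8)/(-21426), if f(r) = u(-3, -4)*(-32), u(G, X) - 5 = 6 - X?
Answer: -93521116/146336009 ≈ -0.63908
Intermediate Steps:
u(G, X) = 11 - X (u(G, X) = 5 + (6 - X) = 11 - X)
f(r) = -480 (f(r) = (11 - 1*(-4))*(-32) = (11 + 4)*(-32) = 15*(-32) = -480)
f(43 - 1*64)/V + (1743*8)/(-21426) = -480/(-40979) + (1743*8)/(-21426) = -480*(-1/40979) + 13944*(-1/21426) = 480/40979 - 2324/3571 = -93521116/146336009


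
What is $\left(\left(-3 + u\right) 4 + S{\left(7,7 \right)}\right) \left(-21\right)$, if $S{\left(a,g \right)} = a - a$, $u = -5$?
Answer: $672$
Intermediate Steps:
$S{\left(a,g \right)} = 0$
$\left(\left(-3 + u\right) 4 + S{\left(7,7 \right)}\right) \left(-21\right) = \left(\left(-3 - 5\right) 4 + 0\right) \left(-21\right) = \left(\left(-8\right) 4 + 0\right) \left(-21\right) = \left(-32 + 0\right) \left(-21\right) = \left(-32\right) \left(-21\right) = 672$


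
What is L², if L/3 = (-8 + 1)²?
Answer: 21609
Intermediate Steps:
L = 147 (L = 3*(-8 + 1)² = 3*(-7)² = 3*49 = 147)
L² = 147² = 21609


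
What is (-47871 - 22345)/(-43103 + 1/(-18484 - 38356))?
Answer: 3991077440/2449974521 ≈ 1.6290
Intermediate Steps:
(-47871 - 22345)/(-43103 + 1/(-18484 - 38356)) = -70216/(-43103 + 1/(-56840)) = -70216/(-43103 - 1/56840) = -70216/(-2449974521/56840) = -70216*(-56840/2449974521) = 3991077440/2449974521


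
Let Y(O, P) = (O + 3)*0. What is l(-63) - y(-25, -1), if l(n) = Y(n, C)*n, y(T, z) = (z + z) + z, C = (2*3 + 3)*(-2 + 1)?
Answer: 3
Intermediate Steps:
C = -9 (C = (6 + 3)*(-1) = 9*(-1) = -9)
y(T, z) = 3*z (y(T, z) = 2*z + z = 3*z)
Y(O, P) = 0 (Y(O, P) = (3 + O)*0 = 0)
l(n) = 0 (l(n) = 0*n = 0)
l(-63) - y(-25, -1) = 0 - 3*(-1) = 0 - 1*(-3) = 0 + 3 = 3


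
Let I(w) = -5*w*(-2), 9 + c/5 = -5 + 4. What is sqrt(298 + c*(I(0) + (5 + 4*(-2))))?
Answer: 8*sqrt(7) ≈ 21.166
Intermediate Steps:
c = -50 (c = -45 + 5*(-5 + 4) = -45 + 5*(-1) = -45 - 5 = -50)
I(w) = 10*w
sqrt(298 + c*(I(0) + (5 + 4*(-2)))) = sqrt(298 - 50*(10*0 + (5 + 4*(-2)))) = sqrt(298 - 50*(0 + (5 - 8))) = sqrt(298 - 50*(0 - 3)) = sqrt(298 - 50*(-3)) = sqrt(298 + 150) = sqrt(448) = 8*sqrt(7)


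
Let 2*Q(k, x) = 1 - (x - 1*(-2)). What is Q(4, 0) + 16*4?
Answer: 127/2 ≈ 63.500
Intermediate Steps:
Q(k, x) = -½ - x/2 (Q(k, x) = (1 - (x - 1*(-2)))/2 = (1 - (x + 2))/2 = (1 - (2 + x))/2 = (1 + (-2 - x))/2 = (-1 - x)/2 = -½ - x/2)
Q(4, 0) + 16*4 = (-½ - ½*0) + 16*4 = (-½ + 0) + 64 = -½ + 64 = 127/2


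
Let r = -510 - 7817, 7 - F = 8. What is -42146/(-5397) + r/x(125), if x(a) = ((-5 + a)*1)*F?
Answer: 5555371/71960 ≈ 77.201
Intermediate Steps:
F = -1 (F = 7 - 1*8 = 7 - 8 = -1)
x(a) = 5 - a (x(a) = ((-5 + a)*1)*(-1) = (-5 + a)*(-1) = 5 - a)
r = -8327
-42146/(-5397) + r/x(125) = -42146/(-5397) - 8327/(5 - 1*125) = -42146*(-1/5397) - 8327/(5 - 125) = 42146/5397 - 8327/(-120) = 42146/5397 - 8327*(-1/120) = 42146/5397 + 8327/120 = 5555371/71960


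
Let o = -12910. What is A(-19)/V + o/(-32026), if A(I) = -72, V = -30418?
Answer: 1473889/3634951 ≈ 0.40548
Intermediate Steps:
A(-19)/V + o/(-32026) = -72/(-30418) - 12910/(-32026) = -72*(-1/30418) - 12910*(-1/32026) = 36/15209 + 6455/16013 = 1473889/3634951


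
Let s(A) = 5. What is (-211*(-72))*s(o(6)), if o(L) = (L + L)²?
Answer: 75960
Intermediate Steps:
o(L) = 4*L² (o(L) = (2*L)² = 4*L²)
(-211*(-72))*s(o(6)) = -211*(-72)*5 = 15192*5 = 75960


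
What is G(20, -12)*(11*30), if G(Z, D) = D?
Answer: -3960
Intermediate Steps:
G(20, -12)*(11*30) = -132*30 = -12*330 = -3960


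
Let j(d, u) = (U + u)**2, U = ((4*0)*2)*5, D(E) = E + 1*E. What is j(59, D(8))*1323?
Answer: 338688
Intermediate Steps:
D(E) = 2*E (D(E) = E + E = 2*E)
U = 0 (U = (0*2)*5 = 0*5 = 0)
j(d, u) = u**2 (j(d, u) = (0 + u)**2 = u**2)
j(59, D(8))*1323 = (2*8)**2*1323 = 16**2*1323 = 256*1323 = 338688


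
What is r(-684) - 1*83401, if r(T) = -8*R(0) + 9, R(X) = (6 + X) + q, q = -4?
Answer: -83408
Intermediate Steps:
R(X) = 2 + X (R(X) = (6 + X) - 4 = 2 + X)
r(T) = -7 (r(T) = -8*(2 + 0) + 9 = -8*2 + 9 = -16 + 9 = -7)
r(-684) - 1*83401 = -7 - 1*83401 = -7 - 83401 = -83408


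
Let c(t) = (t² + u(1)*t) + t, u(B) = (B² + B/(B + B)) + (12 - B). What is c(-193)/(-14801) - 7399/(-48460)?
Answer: -1569311411/717256460 ≈ -2.1879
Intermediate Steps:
u(B) = 25/2 + B² - B (u(B) = (B² + B/((2*B))) + (12 - B) = (B² + (1/(2*B))*B) + (12 - B) = (B² + ½) + (12 - B) = (½ + B²) + (12 - B) = 25/2 + B² - B)
c(t) = t² + 27*t/2 (c(t) = (t² + (25/2 + 1² - 1*1)*t) + t = (t² + (25/2 + 1 - 1)*t) + t = (t² + 25*t/2) + t = t² + 27*t/2)
c(-193)/(-14801) - 7399/(-48460) = ((½)*(-193)*(27 + 2*(-193)))/(-14801) - 7399/(-48460) = ((½)*(-193)*(27 - 386))*(-1/14801) - 7399*(-1/48460) = ((½)*(-193)*(-359))*(-1/14801) + 7399/48460 = (69287/2)*(-1/14801) + 7399/48460 = -69287/29602 + 7399/48460 = -1569311411/717256460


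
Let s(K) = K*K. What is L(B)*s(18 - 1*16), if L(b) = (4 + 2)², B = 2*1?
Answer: 144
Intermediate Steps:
B = 2
L(b) = 36 (L(b) = 6² = 36)
s(K) = K²
L(B)*s(18 - 1*16) = 36*(18 - 1*16)² = 36*(18 - 16)² = 36*2² = 36*4 = 144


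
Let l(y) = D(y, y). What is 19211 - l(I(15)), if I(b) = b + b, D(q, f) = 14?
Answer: 19197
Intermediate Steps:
I(b) = 2*b
l(y) = 14
19211 - l(I(15)) = 19211 - 1*14 = 19211 - 14 = 19197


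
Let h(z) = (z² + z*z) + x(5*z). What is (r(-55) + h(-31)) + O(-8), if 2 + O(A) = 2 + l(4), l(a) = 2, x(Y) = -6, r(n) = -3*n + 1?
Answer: 2084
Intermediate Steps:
r(n) = 1 - 3*n
h(z) = -6 + 2*z² (h(z) = (z² + z*z) - 6 = (z² + z²) - 6 = 2*z² - 6 = -6 + 2*z²)
O(A) = 2 (O(A) = -2 + (2 + 2) = -2 + 4 = 2)
(r(-55) + h(-31)) + O(-8) = ((1 - 3*(-55)) + (-6 + 2*(-31)²)) + 2 = ((1 + 165) + (-6 + 2*961)) + 2 = (166 + (-6 + 1922)) + 2 = (166 + 1916) + 2 = 2082 + 2 = 2084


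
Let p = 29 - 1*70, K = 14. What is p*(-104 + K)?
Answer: 3690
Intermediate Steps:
p = -41 (p = 29 - 70 = -41)
p*(-104 + K) = -41*(-104 + 14) = -41*(-90) = 3690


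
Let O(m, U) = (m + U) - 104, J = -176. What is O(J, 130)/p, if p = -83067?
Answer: 50/27689 ≈ 0.0018058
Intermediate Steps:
O(m, U) = -104 + U + m (O(m, U) = (U + m) - 104 = -104 + U + m)
O(J, 130)/p = (-104 + 130 - 176)/(-83067) = -150*(-1/83067) = 50/27689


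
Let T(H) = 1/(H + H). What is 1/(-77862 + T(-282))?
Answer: -564/43914169 ≈ -1.2843e-5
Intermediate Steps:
T(H) = 1/(2*H)
1/(-77862 + T(-282)) = 1/(-77862 + (½)/(-282)) = 1/(-77862 + (½)*(-1/282)) = 1/(-77862 - 1/564) = 1/(-43914169/564) = -564/43914169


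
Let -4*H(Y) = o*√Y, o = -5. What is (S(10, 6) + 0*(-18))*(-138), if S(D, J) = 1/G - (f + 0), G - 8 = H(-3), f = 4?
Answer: 588984/1099 + 2760*I*√3/1099 ≈ 535.93 + 4.3498*I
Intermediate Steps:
H(Y) = 5*√Y/4 (H(Y) = -(-5)*√Y/4 = 5*√Y/4)
G = 8 + 5*I*√3/4 (G = 8 + 5*√(-3)/4 = 8 + 5*(I*√3)/4 = 8 + 5*I*√3/4 ≈ 8.0 + 2.1651*I)
S(D, J) = -4 + 1/(8 + 5*I*√3/4) (S(D, J) = 1/(8 + 5*I*√3/4) - (4 + 0) = 1/(8 + 5*I*√3/4) - 1*4 = 1/(8 + 5*I*√3/4) - 4 = -4 + 1/(8 + 5*I*√3/4))
(S(10, 6) + 0*(-18))*(-138) = (4*(-5*√3 + 31*I)/(-32*I + 5*√3) + 0*(-18))*(-138) = (4*(-5*√3 + 31*I)/(-32*I + 5*√3) + 0)*(-138) = (4*(-5*√3 + 31*I)/(-32*I + 5*√3))*(-138) = -552*(-5*√3 + 31*I)/(-32*I + 5*√3)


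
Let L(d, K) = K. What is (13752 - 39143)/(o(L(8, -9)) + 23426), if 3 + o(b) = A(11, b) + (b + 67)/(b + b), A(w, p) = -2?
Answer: -228519/210760 ≈ -1.0843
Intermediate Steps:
o(b) = -5 + (67 + b)/(2*b) (o(b) = -3 + (-2 + (b + 67)/(b + b)) = -3 + (-2 + (67 + b)/((2*b))) = -3 + (-2 + (67 + b)*(1/(2*b))) = -3 + (-2 + (67 + b)/(2*b)) = -5 + (67 + b)/(2*b))
(13752 - 39143)/(o(L(8, -9)) + 23426) = (13752 - 39143)/((1/2)*(67 - 9*(-9))/(-9) + 23426) = -25391/((1/2)*(-1/9)*(67 + 81) + 23426) = -25391/((1/2)*(-1/9)*148 + 23426) = -25391/(-74/9 + 23426) = -25391/210760/9 = -25391*9/210760 = -228519/210760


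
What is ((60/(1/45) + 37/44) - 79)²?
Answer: 13308160321/1936 ≈ 6.8740e+6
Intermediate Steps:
((60/(1/45) + 37/44) - 79)² = ((60/(1/45) + 37*(1/44)) - 79)² = ((60*45 + 37/44) - 79)² = ((2700 + 37/44) - 79)² = (118837/44 - 79)² = (115361/44)² = 13308160321/1936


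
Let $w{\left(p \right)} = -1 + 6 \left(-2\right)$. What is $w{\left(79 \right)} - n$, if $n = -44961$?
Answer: $44948$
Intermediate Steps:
$w{\left(p \right)} = -13$ ($w{\left(p \right)} = -1 - 12 = -13$)
$w{\left(79 \right)} - n = -13 - -44961 = -13 + 44961 = 44948$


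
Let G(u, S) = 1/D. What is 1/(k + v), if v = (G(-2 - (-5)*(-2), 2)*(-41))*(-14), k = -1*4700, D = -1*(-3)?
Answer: -3/13526 ≈ -0.00022179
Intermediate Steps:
D = 3
G(u, S) = 1/3
k = -4700
v = 574/3 (v = ((1/3)*(-41))*(-14) = -41/3*(-14) = 574/3 ≈ 191.33)
1/(k + v) = 1/(-4700 + 574/3) = 1/(-13526/3) = -3/13526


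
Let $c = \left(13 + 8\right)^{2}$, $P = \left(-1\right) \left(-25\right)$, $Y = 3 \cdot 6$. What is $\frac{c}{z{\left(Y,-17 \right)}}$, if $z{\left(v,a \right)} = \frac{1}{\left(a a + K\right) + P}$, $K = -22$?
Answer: $128772$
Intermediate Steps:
$Y = 18$
$P = 25$
$z{\left(v,a \right)} = \frac{1}{3 + a^{2}}$ ($z{\left(v,a \right)} = \frac{1}{\left(a a - 22\right) + 25} = \frac{1}{\left(a^{2} - 22\right) + 25} = \frac{1}{\left(-22 + a^{2}\right) + 25} = \frac{1}{3 + a^{2}}$)
$c = 441$ ($c = 21^{2} = 441$)
$\frac{c}{z{\left(Y,-17 \right)}} = \frac{441}{\frac{1}{3 + \left(-17\right)^{2}}} = \frac{441}{\frac{1}{3 + 289}} = \frac{441}{\frac{1}{292}} = 441 \frac{1}{\frac{1}{292}} = 441 \cdot 292 = 128772$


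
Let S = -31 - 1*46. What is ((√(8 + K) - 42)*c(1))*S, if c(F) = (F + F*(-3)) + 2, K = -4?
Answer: 0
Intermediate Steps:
S = -77 (S = -31 - 46 = -77)
c(F) = 2 - 2*F (c(F) = (F - 3*F) + 2 = -2*F + 2 = 2 - 2*F)
((√(8 + K) - 42)*c(1))*S = ((√(8 - 4) - 42)*(2 - 2*1))*(-77) = ((√4 - 42)*(2 - 2))*(-77) = ((2 - 42)*0)*(-77) = -40*0*(-77) = 0*(-77) = 0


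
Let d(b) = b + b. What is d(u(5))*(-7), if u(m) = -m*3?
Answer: 210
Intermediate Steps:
u(m) = -3*m
d(b) = 2*b
d(u(5))*(-7) = (2*(-3*5))*(-7) = (2*(-15))*(-7) = -30*(-7) = 210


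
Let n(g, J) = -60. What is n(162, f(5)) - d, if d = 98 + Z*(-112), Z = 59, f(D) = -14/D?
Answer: 6450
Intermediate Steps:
d = -6510 (d = 98 + 59*(-112) = 98 - 6608 = -6510)
n(162, f(5)) - d = -60 - 1*(-6510) = -60 + 6510 = 6450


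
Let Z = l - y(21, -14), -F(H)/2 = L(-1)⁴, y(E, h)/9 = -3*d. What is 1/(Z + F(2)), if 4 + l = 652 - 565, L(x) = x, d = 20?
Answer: 1/621 ≈ 0.0016103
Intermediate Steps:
y(E, h) = -540 (y(E, h) = 9*(-3*20) = 9*(-60) = -540)
l = 83 (l = -4 + (652 - 565) = -4 + 87 = 83)
F(H) = -2 (F(H) = -2*(-1)⁴ = -2*1 = -2)
Z = 623 (Z = 83 - 1*(-540) = 83 + 540 = 623)
1/(Z + F(2)) = 1/(623 - 2) = 1/621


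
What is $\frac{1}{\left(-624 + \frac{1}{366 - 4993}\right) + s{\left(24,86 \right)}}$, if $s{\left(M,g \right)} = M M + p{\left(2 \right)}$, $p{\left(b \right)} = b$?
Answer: $- \frac{4627}{212843} \approx -0.021739$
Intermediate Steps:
$s{\left(M,g \right)} = 2 + M^{2}$ ($s{\left(M,g \right)} = M M + 2 = M^{2} + 2 = 2 + M^{2}$)
$\frac{1}{\left(-624 + \frac{1}{366 - 4993}\right) + s{\left(24,86 \right)}} = \frac{1}{\left(-624 + \frac{1}{366 - 4993}\right) + \left(2 + 24^{2}\right)} = \frac{1}{\left(-624 + \frac{1}{-4627}\right) + \left(2 + 576\right)} = \frac{1}{\left(-624 - \frac{1}{4627}\right) + 578} = \frac{1}{- \frac{2887249}{4627} + 578} = \frac{1}{- \frac{212843}{4627}} = - \frac{4627}{212843}$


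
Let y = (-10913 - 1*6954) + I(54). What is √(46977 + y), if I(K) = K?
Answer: 2*√7291 ≈ 170.77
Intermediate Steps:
y = -17813 (y = (-10913 - 1*6954) + 54 = (-10913 - 6954) + 54 = -17867 + 54 = -17813)
√(46977 + y) = √(46977 - 17813) = √29164 = 2*√7291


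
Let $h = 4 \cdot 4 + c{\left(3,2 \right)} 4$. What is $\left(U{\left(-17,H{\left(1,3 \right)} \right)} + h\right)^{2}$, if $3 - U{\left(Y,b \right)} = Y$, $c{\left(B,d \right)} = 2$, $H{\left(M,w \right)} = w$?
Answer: $1936$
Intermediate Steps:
$U{\left(Y,b \right)} = 3 - Y$
$h = 24$ ($h = 4 \cdot 4 + 2 \cdot 4 = 16 + 8 = 24$)
$\left(U{\left(-17,H{\left(1,3 \right)} \right)} + h\right)^{2} = \left(\left(3 - -17\right) + 24\right)^{2} = \left(\left(3 + 17\right) + 24\right)^{2} = \left(20 + 24\right)^{2} = 44^{2} = 1936$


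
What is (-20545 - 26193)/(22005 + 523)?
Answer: -23369/11264 ≈ -2.0747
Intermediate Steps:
(-20545 - 26193)/(22005 + 523) = -46738/22528 = -46738*1/22528 = -23369/11264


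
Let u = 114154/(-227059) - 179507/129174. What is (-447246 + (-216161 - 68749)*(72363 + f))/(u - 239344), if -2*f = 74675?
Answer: 292701756910325280966/7020043570010213 ≈ 41695.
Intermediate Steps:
f = -74675/2 (f = -½*74675 = -74675/2 ≈ -37338.)
u = -55504408709/29330119266 (u = 114154*(-1/227059) - 179507*1/129174 = -114154/227059 - 179507/129174 = -55504408709/29330119266 ≈ -1.8924)
(-447246 + (-216161 - 68749)*(72363 + f))/(u - 239344) = (-447246 + (-216161 - 68749)*(72363 - 74675/2))/(-55504408709/29330119266 - 239344) = (-447246 - 284910*70051/2)/(-7020043570010213/29330119266) = (-447246 - 9979115205)*(-29330119266/7020043570010213) = -9979562451*(-29330119266/7020043570010213) = 292701756910325280966/7020043570010213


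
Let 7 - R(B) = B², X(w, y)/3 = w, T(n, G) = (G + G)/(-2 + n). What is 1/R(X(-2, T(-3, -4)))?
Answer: -1/29 ≈ -0.034483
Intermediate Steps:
T(n, G) = 2*G/(-2 + n) (T(n, G) = (2*G)/(-2 + n) = 2*G/(-2 + n))
X(w, y) = 3*w
R(B) = 7 - B²
1/R(X(-2, T(-3, -4))) = 1/(7 - (3*(-2))²) = 1/(7 - 1*(-6)²) = 1/(7 - 1*36) = 1/(7 - 36) = 1/(-29) = -1/29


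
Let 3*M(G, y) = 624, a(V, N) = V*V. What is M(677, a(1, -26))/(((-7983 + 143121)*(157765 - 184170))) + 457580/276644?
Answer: 204098912518031/123394251375645 ≈ 1.6540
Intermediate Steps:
a(V, N) = V**2
M(G, y) = 208 (M(G, y) = (1/3)*624 = 208)
M(677, a(1, -26))/(((-7983 + 143121)*(157765 - 184170))) + 457580/276644 = 208/(((-7983 + 143121)*(157765 - 184170))) + 457580/276644 = 208/((135138*(-26405))) + 457580*(1/276644) = 208/(-3568318890) + 114395/69161 = 208*(-1/3568318890) + 114395/69161 = -104/1784159445 + 114395/69161 = 204098912518031/123394251375645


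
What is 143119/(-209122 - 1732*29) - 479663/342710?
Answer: -8672445577/4444091925 ≈ -1.9515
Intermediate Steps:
143119/(-209122 - 1732*29) - 479663/342710 = 143119/(-209122 - 50228) - 479663*1/342710 = 143119/(-259350) - 479663/342710 = 143119*(-1/259350) - 479663/342710 = -143119/259350 - 479663/342710 = -8672445577/4444091925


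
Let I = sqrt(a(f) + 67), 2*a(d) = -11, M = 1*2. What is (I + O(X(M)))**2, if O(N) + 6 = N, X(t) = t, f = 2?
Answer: (-8 + sqrt(246))**2/4 ≈ 14.762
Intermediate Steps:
M = 2
O(N) = -6 + N
a(d) = -11/2 (a(d) = (1/2)*(-11) = -11/2)
I = sqrt(246)/2 (I = sqrt(-11/2 + 67) = sqrt(123/2) = sqrt(246)/2 ≈ 7.8422)
(I + O(X(M)))**2 = (sqrt(246)/2 + (-6 + 2))**2 = (sqrt(246)/2 - 4)**2 = (-4 + sqrt(246)/2)**2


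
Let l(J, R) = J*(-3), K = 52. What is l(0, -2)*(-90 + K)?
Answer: 0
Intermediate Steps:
l(J, R) = -3*J
l(0, -2)*(-90 + K) = (-3*0)*(-90 + 52) = 0*(-38) = 0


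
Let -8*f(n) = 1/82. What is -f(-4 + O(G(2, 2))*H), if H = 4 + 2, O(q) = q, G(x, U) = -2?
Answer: 1/656 ≈ 0.0015244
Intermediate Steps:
H = 6
f(n) = -1/656 (f(n) = -⅛/82 = -⅛*1/82 = -1/656)
-f(-4 + O(G(2, 2))*H) = -1*(-1/656) = 1/656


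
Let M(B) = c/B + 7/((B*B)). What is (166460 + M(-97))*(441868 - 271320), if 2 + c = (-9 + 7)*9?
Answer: 267116385589676/9409 ≈ 2.8389e+10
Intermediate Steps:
c = -20 (c = -2 + (-9 + 7)*9 = -2 - 2*9 = -2 - 18 = -20)
M(B) = -20/B + 7/B² (M(B) = -20/B + 7/((B*B)) = -20/B + 7/(B²) = -20/B + 7/B²)
(166460 + M(-97))*(441868 - 271320) = (166460 + (7 - 20*(-97))/(-97)²)*(441868 - 271320) = (166460 + (7 + 1940)/9409)*170548 = (166460 + (1/9409)*1947)*170548 = (166460 + 1947/9409)*170548 = (1566224087/9409)*170548 = 267116385589676/9409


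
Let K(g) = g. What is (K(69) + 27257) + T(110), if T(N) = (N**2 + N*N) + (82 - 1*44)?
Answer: 51564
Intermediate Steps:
T(N) = 38 + 2*N**2 (T(N) = (N**2 + N**2) + (82 - 44) = 2*N**2 + 38 = 38 + 2*N**2)
(K(69) + 27257) + T(110) = (69 + 27257) + (38 + 2*110**2) = 27326 + (38 + 2*12100) = 27326 + (38 + 24200) = 27326 + 24238 = 51564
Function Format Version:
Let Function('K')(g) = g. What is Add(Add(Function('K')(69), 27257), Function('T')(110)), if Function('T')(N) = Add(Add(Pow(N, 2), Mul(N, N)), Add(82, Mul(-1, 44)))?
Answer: 51564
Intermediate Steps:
Function('T')(N) = Add(38, Mul(2, Pow(N, 2))) (Function('T')(N) = Add(Add(Pow(N, 2), Pow(N, 2)), Add(82, -44)) = Add(Mul(2, Pow(N, 2)), 38) = Add(38, Mul(2, Pow(N, 2))))
Add(Add(Function('K')(69), 27257), Function('T')(110)) = Add(Add(69, 27257), Add(38, Mul(2, Pow(110, 2)))) = Add(27326, Add(38, Mul(2, 12100))) = Add(27326, Add(38, 24200)) = Add(27326, 24238) = 51564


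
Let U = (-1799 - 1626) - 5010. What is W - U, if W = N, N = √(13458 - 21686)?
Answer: 8435 + 22*I*√17 ≈ 8435.0 + 90.708*I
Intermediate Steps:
U = -8435 (U = -3425 - 5010 = -8435)
N = 22*I*√17 (N = √(-8228) = 22*I*√17 ≈ 90.708*I)
W = 22*I*√17 ≈ 90.708*I
W - U = 22*I*√17 - 1*(-8435) = 22*I*√17 + 8435 = 8435 + 22*I*√17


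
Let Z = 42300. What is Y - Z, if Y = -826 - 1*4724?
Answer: -47850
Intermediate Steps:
Y = -5550 (Y = -826 - 4724 = -5550)
Y - Z = -5550 - 1*42300 = -5550 - 42300 = -47850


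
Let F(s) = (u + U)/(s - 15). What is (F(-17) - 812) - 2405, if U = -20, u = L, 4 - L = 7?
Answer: -102921/32 ≈ -3216.3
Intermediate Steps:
L = -3 (L = 4 - 1*7 = 4 - 7 = -3)
u = -3
F(s) = -23/(-15 + s) (F(s) = (-3 - 20)/(s - 15) = -23/(-15 + s))
(F(-17) - 812) - 2405 = (-23/(-15 - 17) - 812) - 2405 = (-23/(-32) - 812) - 2405 = (-23*(-1/32) - 812) - 2405 = (23/32 - 812) - 2405 = -25961/32 - 2405 = -102921/32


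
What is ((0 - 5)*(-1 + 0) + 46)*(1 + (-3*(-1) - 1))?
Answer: 153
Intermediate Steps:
((0 - 5)*(-1 + 0) + 46)*(1 + (-3*(-1) - 1)) = (-5*(-1) + 46)*(1 + (3 - 1)) = (5 + 46)*(1 + 2) = 51*3 = 153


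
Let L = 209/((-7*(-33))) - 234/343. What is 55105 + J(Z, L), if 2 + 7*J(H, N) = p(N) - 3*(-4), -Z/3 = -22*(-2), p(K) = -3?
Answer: 55106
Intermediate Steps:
Z = -132 (Z = -(-66)*(-2) = -3*44 = -132)
L = 229/1029 (L = 209/231 - 234*1/343 = 209*(1/231) - 234/343 = 19/21 - 234/343 = 229/1029 ≈ 0.22255)
J(H, N) = 1 (J(H, N) = -2/7 + (-3 - 3*(-4))/7 = -2/7 + (-3 + 12)/7 = -2/7 + (1/7)*9 = -2/7 + 9/7 = 1)
55105 + J(Z, L) = 55105 + 1 = 55106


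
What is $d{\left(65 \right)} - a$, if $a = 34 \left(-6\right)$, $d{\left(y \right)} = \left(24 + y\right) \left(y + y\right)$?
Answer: $11774$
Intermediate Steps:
$d{\left(y \right)} = 2 y \left(24 + y\right)$ ($d{\left(y \right)} = \left(24 + y\right) 2 y = 2 y \left(24 + y\right)$)
$a = -204$
$d{\left(65 \right)} - a = 2 \cdot 65 \left(24 + 65\right) - -204 = 2 \cdot 65 \cdot 89 + 204 = 11570 + 204 = 11774$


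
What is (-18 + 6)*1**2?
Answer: -12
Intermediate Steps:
(-18 + 6)*1**2 = -12*1 = -12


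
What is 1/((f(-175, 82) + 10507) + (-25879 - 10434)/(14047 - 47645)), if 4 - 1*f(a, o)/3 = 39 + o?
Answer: 33598/341257601 ≈ 9.8453e-5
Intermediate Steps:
f(a, o) = -105 - 3*o (f(a, o) = 12 - 3*(39 + o) = 12 + (-117 - 3*o) = -105 - 3*o)
1/((f(-175, 82) + 10507) + (-25879 - 10434)/(14047 - 47645)) = 1/(((-105 - 3*82) + 10507) + (-25879 - 10434)/(14047 - 47645)) = 1/(((-105 - 246) + 10507) - 36313/(-33598)) = 1/((-351 + 10507) - 36313*(-1/33598)) = 1/(10156 + 36313/33598) = 1/(341257601/33598) = 33598/341257601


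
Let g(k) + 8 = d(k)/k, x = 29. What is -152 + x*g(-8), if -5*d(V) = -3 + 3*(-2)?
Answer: -15621/40 ≈ -390.52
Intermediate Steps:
d(V) = 9/5 (d(V) = -(-3 + 3*(-2))/5 = -(-3 - 6)/5 = -⅕*(-9) = 9/5)
g(k) = -8 + 9/(5*k)
-152 + x*g(-8) = -152 + 29*(-8 + (9/5)/(-8)) = -152 + 29*(-8 + (9/5)*(-⅛)) = -152 + 29*(-8 - 9/40) = -152 + 29*(-329/40) = -152 - 9541/40 = -15621/40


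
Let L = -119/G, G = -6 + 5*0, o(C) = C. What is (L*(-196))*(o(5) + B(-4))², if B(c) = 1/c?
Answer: -2104991/24 ≈ -87708.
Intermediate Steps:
G = -6 (G = -6 + 0 = -6)
L = 119/6 (L = -119/(-6) = -119*(-⅙) = 119/6 ≈ 19.833)
(L*(-196))*(o(5) + B(-4))² = ((119/6)*(-196))*(5 + 1/(-4))² = -11662*(5 - ¼)²/3 = -11662*(19/4)²/3 = -11662/3*361/16 = -2104991/24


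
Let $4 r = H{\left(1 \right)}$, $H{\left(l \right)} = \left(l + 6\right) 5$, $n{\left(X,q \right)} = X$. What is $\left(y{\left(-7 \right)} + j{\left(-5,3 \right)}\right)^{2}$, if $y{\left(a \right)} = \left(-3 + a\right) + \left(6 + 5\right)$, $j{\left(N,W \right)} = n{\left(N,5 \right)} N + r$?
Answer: $\frac{19321}{16} \approx 1207.6$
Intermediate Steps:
$H{\left(l \right)} = 30 + 5 l$ ($H{\left(l \right)} = \left(6 + l\right) 5 = 30 + 5 l$)
$r = \frac{35}{4}$ ($r = \frac{30 + 5 \cdot 1}{4} = \frac{30 + 5}{4} = \frac{1}{4} \cdot 35 = \frac{35}{4} \approx 8.75$)
$j{\left(N,W \right)} = \frac{35}{4} + N^{2}$ ($j{\left(N,W \right)} = N N + \frac{35}{4} = N^{2} + \frac{35}{4} = \frac{35}{4} + N^{2}$)
$y{\left(a \right)} = 8 + a$ ($y{\left(a \right)} = \left(-3 + a\right) + 11 = 8 + a$)
$\left(y{\left(-7 \right)} + j{\left(-5,3 \right)}\right)^{2} = \left(\left(8 - 7\right) + \left(\frac{35}{4} + \left(-5\right)^{2}\right)\right)^{2} = \left(1 + \left(\frac{35}{4} + 25\right)\right)^{2} = \left(1 + \frac{135}{4}\right)^{2} = \left(\frac{139}{4}\right)^{2} = \frac{19321}{16}$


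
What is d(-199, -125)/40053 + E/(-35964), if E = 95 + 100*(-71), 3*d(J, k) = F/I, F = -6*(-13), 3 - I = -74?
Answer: 184657457/947999052 ≈ 0.19479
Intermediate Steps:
I = 77 (I = 3 - 1*(-74) = 3 + 74 = 77)
F = 78
d(J, k) = 26/77 (d(J, k) = (78/77)/3 = (78*(1/77))/3 = (⅓)*(78/77) = 26/77)
E = -7005 (E = 95 - 7100 = -7005)
d(-199, -125)/40053 + E/(-35964) = (26/77)/40053 - 7005/(-35964) = (26/77)*(1/40053) - 7005*(-1/35964) = 2/237237 + 2335/11988 = 184657457/947999052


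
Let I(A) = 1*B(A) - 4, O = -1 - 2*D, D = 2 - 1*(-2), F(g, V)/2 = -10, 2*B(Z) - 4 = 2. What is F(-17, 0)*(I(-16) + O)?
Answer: 200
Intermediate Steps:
B(Z) = 3 (B(Z) = 2 + (½)*2 = 2 + 1 = 3)
F(g, V) = -20 (F(g, V) = 2*(-10) = -20)
D = 4 (D = 2 + 2 = 4)
O = -9 (O = -1 - 2*4 = -1 - 8 = -9)
I(A) = -1 (I(A) = 1*3 - 4 = 3 - 4 = -1)
F(-17, 0)*(I(-16) + O) = -20*(-1 - 9) = -20*(-10) = 200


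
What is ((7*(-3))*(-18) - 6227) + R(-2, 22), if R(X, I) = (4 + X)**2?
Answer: -5845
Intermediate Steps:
((7*(-3))*(-18) - 6227) + R(-2, 22) = ((7*(-3))*(-18) - 6227) + (4 - 2)**2 = (-21*(-18) - 6227) + 2**2 = (378 - 6227) + 4 = -5849 + 4 = -5845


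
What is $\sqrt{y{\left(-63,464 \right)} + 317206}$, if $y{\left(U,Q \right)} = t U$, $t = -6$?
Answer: $4 \sqrt{19849} \approx 563.55$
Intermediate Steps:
$y{\left(U,Q \right)} = - 6 U$
$\sqrt{y{\left(-63,464 \right)} + 317206} = \sqrt{\left(-6\right) \left(-63\right) + 317206} = \sqrt{378 + 317206} = \sqrt{317584} = 4 \sqrt{19849}$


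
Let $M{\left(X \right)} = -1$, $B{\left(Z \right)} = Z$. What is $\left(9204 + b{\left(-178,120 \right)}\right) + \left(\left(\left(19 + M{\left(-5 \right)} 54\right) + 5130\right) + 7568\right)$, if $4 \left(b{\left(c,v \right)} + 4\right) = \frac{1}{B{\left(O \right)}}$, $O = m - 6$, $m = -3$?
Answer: $\frac{787067}{36} \approx 21863.0$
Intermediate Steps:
$O = -9$ ($O = -3 - 6 = -9$)
$b{\left(c,v \right)} = - \frac{145}{36}$ ($b{\left(c,v \right)} = -4 + \frac{1}{4 \left(-9\right)} = -4 + \frac{1}{4} \left(- \frac{1}{9}\right) = -4 - \frac{1}{36} = - \frac{145}{36}$)
$\left(9204 + b{\left(-178,120 \right)}\right) + \left(\left(\left(19 + M{\left(-5 \right)} 54\right) + 5130\right) + 7568\right) = \left(9204 - \frac{145}{36}\right) + \left(\left(\left(19 - 54\right) + 5130\right) + 7568\right) = \frac{331199}{36} + \left(\left(\left(19 - 54\right) + 5130\right) + 7568\right) = \frac{331199}{36} + \left(\left(-35 + 5130\right) + 7568\right) = \frac{331199}{36} + \left(5095 + 7568\right) = \frac{331199}{36} + 12663 = \frac{787067}{36}$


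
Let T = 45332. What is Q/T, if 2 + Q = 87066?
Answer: 21766/11333 ≈ 1.9206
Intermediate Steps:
Q = 87064 (Q = -2 + 87066 = 87064)
Q/T = 87064/45332 = 87064*(1/45332) = 21766/11333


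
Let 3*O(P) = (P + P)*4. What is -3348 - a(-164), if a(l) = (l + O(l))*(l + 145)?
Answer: -44320/3 ≈ -14773.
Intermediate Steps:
O(P) = 8*P/3 (O(P) = ((P + P)*4)/3 = ((2*P)*4)/3 = (8*P)/3 = 8*P/3)
a(l) = 11*l*(145 + l)/3 (a(l) = (l + 8*l/3)*(l + 145) = (11*l/3)*(145 + l) = 11*l*(145 + l)/3)
-3348 - a(-164) = -3348 - 11*(-164)*(145 - 164)/3 = -3348 - 11*(-164)*(-19)/3 = -3348 - 1*34276/3 = -3348 - 34276/3 = -44320/3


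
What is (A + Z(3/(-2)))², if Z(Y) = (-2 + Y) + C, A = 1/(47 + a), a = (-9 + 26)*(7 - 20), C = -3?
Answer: 320356/7569 ≈ 42.325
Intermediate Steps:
a = -221 (a = 17*(-13) = -221)
A = -1/174 (A = 1/(47 - 221) = 1/(-174) = -1/174 ≈ -0.0057471)
Z(Y) = -5 + Y (Z(Y) = (-2 + Y) - 3 = -5 + Y)
(A + Z(3/(-2)))² = (-1/174 + (-5 + 3/(-2)))² = (-1/174 + (-5 + 3*(-½)))² = (-1/174 + (-5 - 3/2))² = (-1/174 - 13/2)² = (-566/87)² = 320356/7569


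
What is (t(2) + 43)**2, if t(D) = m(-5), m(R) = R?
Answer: 1444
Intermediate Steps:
t(D) = -5
(t(2) + 43)**2 = (-5 + 43)**2 = 38**2 = 1444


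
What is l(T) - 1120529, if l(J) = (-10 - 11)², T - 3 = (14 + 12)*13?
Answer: -1120088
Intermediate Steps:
T = 341 (T = 3 + (14 + 12)*13 = 3 + 26*13 = 3 + 338 = 341)
l(J) = 441 (l(J) = (-21)² = 441)
l(T) - 1120529 = 441 - 1120529 = -1120088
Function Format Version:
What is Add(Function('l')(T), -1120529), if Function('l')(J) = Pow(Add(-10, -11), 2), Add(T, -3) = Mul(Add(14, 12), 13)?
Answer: -1120088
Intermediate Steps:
T = 341 (T = Add(3, Mul(Add(14, 12), 13)) = Add(3, Mul(26, 13)) = Add(3, 338) = 341)
Function('l')(J) = 441 (Function('l')(J) = Pow(-21, 2) = 441)
Add(Function('l')(T), -1120529) = Add(441, -1120529) = -1120088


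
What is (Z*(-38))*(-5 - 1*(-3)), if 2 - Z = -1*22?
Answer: 1824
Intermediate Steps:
Z = 24 (Z = 2 - (-1)*22 = 2 - 1*(-22) = 2 + 22 = 24)
(Z*(-38))*(-5 - 1*(-3)) = (24*(-38))*(-5 - 1*(-3)) = -912*(-5 + 3) = -912*(-2) = 1824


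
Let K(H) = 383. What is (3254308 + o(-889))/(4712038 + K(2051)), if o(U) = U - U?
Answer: 3254308/4712421 ≈ 0.69058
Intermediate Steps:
o(U) = 0
(3254308 + o(-889))/(4712038 + K(2051)) = (3254308 + 0)/(4712038 + 383) = 3254308/4712421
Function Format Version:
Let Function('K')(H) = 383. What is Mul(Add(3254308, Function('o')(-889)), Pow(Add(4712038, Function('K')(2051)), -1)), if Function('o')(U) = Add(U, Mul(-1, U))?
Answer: Rational(3254308, 4712421) ≈ 0.69058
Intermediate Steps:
Function('o')(U) = 0
Mul(Add(3254308, Function('o')(-889)), Pow(Add(4712038, Function('K')(2051)), -1)) = Mul(Add(3254308, 0), Pow(Add(4712038, 383), -1)) = Mul(3254308, Pow(4712421, -1)) = Mul(3254308, Rational(1, 4712421)) = Rational(3254308, 4712421)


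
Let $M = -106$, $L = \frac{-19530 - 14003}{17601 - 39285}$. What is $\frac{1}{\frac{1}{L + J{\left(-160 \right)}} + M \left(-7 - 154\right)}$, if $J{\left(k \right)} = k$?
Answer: $\frac{3435907}{58637167178} \approx 5.8596 \cdot 10^{-5}$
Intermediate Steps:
$L = \frac{33533}{21684}$ ($L = - \frac{33533}{-21684} = \left(-33533\right) \left(- \frac{1}{21684}\right) = \frac{33533}{21684} \approx 1.5464$)
$\frac{1}{\frac{1}{L + J{\left(-160 \right)}} + M \left(-7 - 154\right)} = \frac{1}{\frac{1}{\frac{33533}{21684} - 160} - 106 \left(-7 - 154\right)} = \frac{1}{\frac{1}{- \frac{3435907}{21684}} - -17066} = \frac{1}{- \frac{21684}{3435907} + 17066} = \frac{1}{\frac{58637167178}{3435907}} = \frac{3435907}{58637167178}$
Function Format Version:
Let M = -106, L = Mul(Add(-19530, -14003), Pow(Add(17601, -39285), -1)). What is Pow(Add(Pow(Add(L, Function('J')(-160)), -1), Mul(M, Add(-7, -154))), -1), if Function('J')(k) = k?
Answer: Rational(3435907, 58637167178) ≈ 5.8596e-5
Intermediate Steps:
L = Rational(33533, 21684) (L = Mul(-33533, Pow(-21684, -1)) = Mul(-33533, Rational(-1, 21684)) = Rational(33533, 21684) ≈ 1.5464)
Pow(Add(Pow(Add(L, Function('J')(-160)), -1), Mul(M, Add(-7, -154))), -1) = Pow(Add(Pow(Add(Rational(33533, 21684), -160), -1), Mul(-106, Add(-7, -154))), -1) = Pow(Add(Pow(Rational(-3435907, 21684), -1), Mul(-106, -161)), -1) = Pow(Add(Rational(-21684, 3435907), 17066), -1) = Pow(Rational(58637167178, 3435907), -1) = Rational(3435907, 58637167178)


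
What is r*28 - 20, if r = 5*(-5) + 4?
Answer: -608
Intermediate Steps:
r = -21 (r = -25 + 4 = -21)
r*28 - 20 = -21*28 - 20 = -588 - 20 = -608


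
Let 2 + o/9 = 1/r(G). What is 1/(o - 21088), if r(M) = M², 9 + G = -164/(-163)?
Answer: -1697809/35833717633 ≈ -4.7380e-5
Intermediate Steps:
G = -1303/163 (G = -9 - 164/(-163) = -9 - 164*(-1/163) = -9 + 164/163 = -1303/163 ≈ -7.9939)
o = -30321441/1697809 (o = -18 + 9/((-1303/163)²) = -18 + 9/(1697809/26569) = -18 + 9*(26569/1697809) = -18 + 239121/1697809 = -30321441/1697809 ≈ -17.859)
1/(o - 21088) = 1/(-30321441/1697809 - 21088) = 1/(-35833717633/1697809) = -1697809/35833717633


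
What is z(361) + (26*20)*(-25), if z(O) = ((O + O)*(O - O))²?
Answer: -13000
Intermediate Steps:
z(O) = 0 (z(O) = ((2*O)*0)² = 0² = 0)
z(361) + (26*20)*(-25) = 0 + (26*20)*(-25) = 0 + 520*(-25) = 0 - 13000 = -13000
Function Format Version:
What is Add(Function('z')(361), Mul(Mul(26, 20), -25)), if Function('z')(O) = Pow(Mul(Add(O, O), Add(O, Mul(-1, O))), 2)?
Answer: -13000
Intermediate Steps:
Function('z')(O) = 0 (Function('z')(O) = Pow(Mul(Mul(2, O), 0), 2) = Pow(0, 2) = 0)
Add(Function('z')(361), Mul(Mul(26, 20), -25)) = Add(0, Mul(Mul(26, 20), -25)) = Add(0, Mul(520, -25)) = Add(0, -13000) = -13000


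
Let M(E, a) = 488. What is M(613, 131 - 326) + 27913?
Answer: 28401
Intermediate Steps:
M(613, 131 - 326) + 27913 = 488 + 27913 = 28401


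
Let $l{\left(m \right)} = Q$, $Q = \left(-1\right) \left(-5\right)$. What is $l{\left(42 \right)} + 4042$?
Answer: $4047$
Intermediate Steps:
$Q = 5$
$l{\left(m \right)} = 5$
$l{\left(42 \right)} + 4042 = 5 + 4042 = 4047$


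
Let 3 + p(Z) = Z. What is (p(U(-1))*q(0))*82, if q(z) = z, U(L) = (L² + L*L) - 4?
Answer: 0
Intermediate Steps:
U(L) = -4 + 2*L² (U(L) = (L² + L²) - 4 = 2*L² - 4 = -4 + 2*L²)
p(Z) = -3 + Z
(p(U(-1))*q(0))*82 = ((-3 + (-4 + 2*(-1)²))*0)*82 = ((-3 + (-4 + 2*1))*0)*82 = ((-3 + (-4 + 2))*0)*82 = ((-3 - 2)*0)*82 = -5*0*82 = 0*82 = 0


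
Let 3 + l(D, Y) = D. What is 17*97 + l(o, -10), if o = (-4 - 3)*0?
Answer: 1646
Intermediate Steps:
o = 0 (o = -7*0 = 0)
l(D, Y) = -3 + D
17*97 + l(o, -10) = 17*97 + (-3 + 0) = 1649 - 3 = 1646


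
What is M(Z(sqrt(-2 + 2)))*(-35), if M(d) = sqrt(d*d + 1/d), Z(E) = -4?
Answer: -105*sqrt(7)/2 ≈ -138.90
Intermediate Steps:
M(d) = sqrt(1/d + d**2) (M(d) = sqrt(d**2 + 1/d) = sqrt(1/d + d**2))
M(Z(sqrt(-2 + 2)))*(-35) = sqrt((1 + (-4)**3)/(-4))*(-35) = sqrt(-(1 - 64)/4)*(-35) = sqrt(-1/4*(-63))*(-35) = sqrt(63/4)*(-35) = (3*sqrt(7)/2)*(-35) = -105*sqrt(7)/2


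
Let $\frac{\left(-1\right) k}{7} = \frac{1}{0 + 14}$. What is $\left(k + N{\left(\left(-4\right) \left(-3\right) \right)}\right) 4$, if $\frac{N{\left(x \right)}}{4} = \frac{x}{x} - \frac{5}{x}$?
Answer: $\frac{22}{3} \approx 7.3333$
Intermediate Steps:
$k = - \frac{1}{2}$ ($k = - \frac{7}{0 + 14} = - \frac{7}{14} = \left(-7\right) \frac{1}{14} = - \frac{1}{2} \approx -0.5$)
$N{\left(x \right)} = 4 - \frac{20}{x}$ ($N{\left(x \right)} = 4 \left(\frac{x}{x} - \frac{5}{x}\right) = 4 \left(1 - \frac{5}{x}\right) = 4 - \frac{20}{x}$)
$\left(k + N{\left(\left(-4\right) \left(-3\right) \right)}\right) 4 = \left(- \frac{1}{2} + \left(4 - \frac{20}{\left(-4\right) \left(-3\right)}\right)\right) 4 = \left(- \frac{1}{2} + \left(4 - \frac{20}{12}\right)\right) 4 = \left(- \frac{1}{2} + \left(4 - \frac{5}{3}\right)\right) 4 = \left(- \frac{1}{2} + \frac{7}{3}\right) 4 = \frac{11}{6} \cdot 4 = \frac{22}{3}$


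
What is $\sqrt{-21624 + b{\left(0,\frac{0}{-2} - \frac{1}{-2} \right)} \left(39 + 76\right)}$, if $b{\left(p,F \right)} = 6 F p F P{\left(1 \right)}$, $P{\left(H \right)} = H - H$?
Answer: $2 i \sqrt{5406} \approx 147.05 i$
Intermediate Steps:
$P{\left(H \right)} = 0$
$b{\left(p,F \right)} = 0$ ($b{\left(p,F \right)} = 6 F p F 0 = 6 p F^{2} \cdot 0 = 0$)
$\sqrt{-21624 + b{\left(0,\frac{0}{-2} - \frac{1}{-2} \right)} \left(39 + 76\right)} = \sqrt{-21624 + 0 \left(39 + 76\right)} = \sqrt{-21624 + 0 \cdot 115} = \sqrt{-21624 + 0} = \sqrt{-21624} = 2 i \sqrt{5406}$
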